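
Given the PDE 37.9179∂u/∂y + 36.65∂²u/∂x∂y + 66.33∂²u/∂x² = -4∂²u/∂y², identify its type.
Rewriting in standard form: 66.33∂²u/∂x² + 36.65∂²u/∂x∂y + 4∂²u/∂y² + 37.9179∂u/∂y = 0. The second-order coefficients are A = 66.33, B = 36.65, C = 4. Since B² - 4AC = 281.9425 > 0, this is a hyperbolic PDE.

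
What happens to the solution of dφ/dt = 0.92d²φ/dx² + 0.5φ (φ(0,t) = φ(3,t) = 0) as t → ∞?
φ → 0. Diffusion dominates reaction (r=0.5 < κπ²/L²≈1.01); solution decays.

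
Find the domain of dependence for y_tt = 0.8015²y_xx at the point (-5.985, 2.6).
Domain of dependence: [-8.0689, -3.9011]. Signals travel at speed 0.8015, so data within |x - -5.985| ≤ 0.8015·2.6 = 2.0839 can reach the point.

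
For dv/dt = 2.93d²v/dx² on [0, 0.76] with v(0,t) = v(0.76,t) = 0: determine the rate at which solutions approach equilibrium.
Eigenvalues: λₙ = 2.93n²π²/0.76².
First three modes:
  n=1: λ₁ = 2.93π²/0.76² ≈ 50.066
  n=2: λ₂ = 11.72π²/0.76² ≈ 200.263 (4× faster decay)
  n=3: λ₃ = 26.37π²/0.76² ≈ 450.591 (9× faster decay)
As t → ∞, higher modes decay exponentially faster. The n=1 mode dominates: v ~ c₁ sin(πx/0.76) e^{-λ₁t}.
Decay rate: λ₁ = 2.93π²/0.76² ≈ 50.066.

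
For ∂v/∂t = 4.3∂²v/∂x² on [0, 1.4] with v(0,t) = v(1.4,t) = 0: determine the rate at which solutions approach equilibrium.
Eigenvalues: λₙ = 4.3n²π²/1.4².
First three modes:
  n=1: λ₁ = 4.3π²/1.4² ≈ 21.653
  n=2: λ₂ = 17.2π²/1.4² ≈ 86.611 (4× faster decay)
  n=3: λ₃ = 38.7π²/1.4² ≈ 194.874 (9× faster decay)
As t → ∞, higher modes decay exponentially faster. The n=1 mode dominates: v ~ c₁ sin(πx/1.4) e^{-λ₁t}.
Decay rate: λ₁ = 4.3π²/1.4² ≈ 21.653.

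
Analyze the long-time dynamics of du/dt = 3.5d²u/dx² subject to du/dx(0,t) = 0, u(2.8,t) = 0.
Long-time behavior: u → 0. Heat escapes through the Dirichlet boundary.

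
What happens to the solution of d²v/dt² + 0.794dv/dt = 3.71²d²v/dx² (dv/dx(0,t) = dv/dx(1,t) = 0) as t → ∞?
v → constant (steady state). Damping (γ=0.794) dissipates the nonconstant modes; with Neumann BCs the spatial average obeys M''+γM'=0 and tends to a finite limit.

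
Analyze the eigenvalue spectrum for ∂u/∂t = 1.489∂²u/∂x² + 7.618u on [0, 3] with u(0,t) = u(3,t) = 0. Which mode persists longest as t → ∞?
Eigenvalues: λₙ = 1.489n²π²/3² - 7.618.
First three modes:
  n=1: λ₁ = 1.489π²/3² - 7.618 ≈ -5.985
  n=2: λ₂ = 5.956π²/3² - 7.618 ≈ -1.087
  n=3: λ₃ = 13.401π²/3² - 7.618 ≈ 7.078
Since 1.489π²/3² ≈ 1.633 < 7.618, λ₁ < 0.
The n=1 mode grows fastest (−λₙ is largest for n=1) → dominates.
Asymptotic: u ~ c₁ sin(πx/3) e^{5.985t} (exponential growth at rate −λ₁ ≈ 5.985).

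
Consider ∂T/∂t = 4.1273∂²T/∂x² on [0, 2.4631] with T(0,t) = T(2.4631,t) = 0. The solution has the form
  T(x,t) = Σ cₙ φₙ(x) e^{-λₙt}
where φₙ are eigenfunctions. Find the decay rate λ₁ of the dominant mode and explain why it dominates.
Eigenvalues: λₙ = 4.1273n²π²/2.4631².
First three modes:
  n=1: λ₁ = 4.1273π²/2.4631² ≈ 6.714
  n=2: λ₂ = 16.5092π²/2.4631² ≈ 26.857 (4× faster decay)
  n=3: λ₃ = 37.1457π²/2.4631² ≈ 60.429 (9× faster decay)
As t → ∞, higher modes decay exponentially faster. The n=1 mode dominates: T ~ c₁ sin(πx/2.4631) e^{-λ₁t}.
Decay rate: λ₁ = 4.1273π²/2.4631² ≈ 6.714.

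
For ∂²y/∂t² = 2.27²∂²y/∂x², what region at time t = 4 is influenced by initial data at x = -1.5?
Domain of influence: [-10.58, 7.58]. Data at x = -1.5 spreads outward at speed 2.27.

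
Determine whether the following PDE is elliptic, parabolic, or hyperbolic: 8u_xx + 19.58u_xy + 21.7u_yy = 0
Coefficients: A = 8, B = 19.58, C = 21.7. B² - 4AC = -311.0236, which is negative, so the equation is elliptic.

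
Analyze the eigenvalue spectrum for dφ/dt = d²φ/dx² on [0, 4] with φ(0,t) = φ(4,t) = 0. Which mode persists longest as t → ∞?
Eigenvalues: λₙ = n²π²/4².
First three modes:
  n=1: λ₁ = π²/4² ≈ 0.617
  n=2: λ₂ = 4π²/4² ≈ 2.467 (4× faster decay)
  n=3: λ₃ = 9π²/4² ≈ 5.552 (9× faster decay)
As t → ∞, higher modes decay exponentially faster. The n=1 mode dominates: φ ~ c₁ sin(πx/4) e^{-λ₁t}.
Decay rate: λ₁ = π²/4² ≈ 0.617.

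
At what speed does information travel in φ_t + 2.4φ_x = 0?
Speed = 2.4. Information travels along x - 2.4t = const (rightward).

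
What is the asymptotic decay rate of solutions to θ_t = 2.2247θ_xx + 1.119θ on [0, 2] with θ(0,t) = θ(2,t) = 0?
Eigenvalues: λₙ = 2.2247n²π²/2² - 1.119.
First three modes:
  n=1: λ₁ = 2.2247π²/2² - 1.119 ≈ 4.37
  n=2: λ₂ = 8.8988π²/2² - 1.119 ≈ 20.838
  n=3: λ₃ = 20.0223π²/2² - 1.119 ≈ 48.284
Since 2.2247π²/2² ≈ 5.489 > 1.119, all λₙ > 0.
The n=1 mode decays slowest → dominates as t → ∞.
Asymptotic: θ ~ c₁ sin(πx/2) e^{-λ₁t} with decay rate λ₁ ≈ 4.37.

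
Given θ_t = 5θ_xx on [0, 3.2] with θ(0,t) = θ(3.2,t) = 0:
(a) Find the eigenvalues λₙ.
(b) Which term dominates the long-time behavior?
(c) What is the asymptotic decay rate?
Eigenvalues: λₙ = 5n²π²/3.2².
First three modes:
  n=1: λ₁ = 5π²/3.2² ≈ 4.819
  n=2: λ₂ = 20π²/3.2² ≈ 19.277 (4× faster decay)
  n=3: λ₃ = 45π²/3.2² ≈ 43.372 (9× faster decay)
As t → ∞, higher modes decay exponentially faster. The n=1 mode dominates: θ ~ c₁ sin(πx/3.2) e^{-λ₁t}.
Decay rate: λ₁ = 5π²/3.2² ≈ 4.819.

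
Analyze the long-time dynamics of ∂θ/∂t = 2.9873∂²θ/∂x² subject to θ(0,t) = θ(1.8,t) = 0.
Long-time behavior: θ → 0. Heat diffuses out through both boundaries.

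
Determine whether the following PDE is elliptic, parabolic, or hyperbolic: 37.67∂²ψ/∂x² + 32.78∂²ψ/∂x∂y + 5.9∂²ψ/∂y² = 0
Coefficients: A = 37.67, B = 32.78, C = 5.9. B² - 4AC = 185.5164, which is positive, so the equation is hyperbolic.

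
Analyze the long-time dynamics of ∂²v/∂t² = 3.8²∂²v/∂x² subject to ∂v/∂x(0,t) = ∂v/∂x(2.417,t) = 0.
Long-time behavior: v oscillates about a mean that drifts linearly in t (generically unbounded; no decay). There is no damping, so the nonconstant modes persist as standing waves (energy conserved, no decay). But with Neumann conditions at both ends the constant mode has eigenvalue 0: the spatial mean M(t) of v satisfies M'' = 0, so M(t) = M(0) + M'(0)·t. Unless the initial velocity has zero mean (∫v_t(x,0)dx = 0), the solution grows linearly in t (unbounded, though not exponentially); if it does have zero mean, the solution stays bounded and simply oscillates.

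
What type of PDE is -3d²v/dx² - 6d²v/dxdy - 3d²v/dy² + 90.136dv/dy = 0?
With A = -3, B = -6, C = -3, the discriminant is 0. This is a parabolic PDE.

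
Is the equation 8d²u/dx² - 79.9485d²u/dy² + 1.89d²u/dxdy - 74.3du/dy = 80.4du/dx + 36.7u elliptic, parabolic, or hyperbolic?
Rewriting in standard form: 8d²u/dx² + 1.89d²u/dxdy - 79.9485d²u/dy² - 80.4du/dx - 74.3du/dy - 36.7u = 0. Computing B² - 4AC with A = 8, B = 1.89, C = -79.9485: discriminant = 2561.9241 (positive). Answer: hyperbolic.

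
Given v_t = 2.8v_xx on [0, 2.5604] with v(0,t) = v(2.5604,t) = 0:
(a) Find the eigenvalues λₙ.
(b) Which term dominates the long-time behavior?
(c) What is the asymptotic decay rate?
Eigenvalues: λₙ = 2.8n²π²/2.5604².
First three modes:
  n=1: λ₁ = 2.8π²/2.5604² ≈ 4.215
  n=2: λ₂ = 11.2π²/2.5604² ≈ 16.862 (4× faster decay)
  n=3: λ₃ = 25.2π²/2.5604² ≈ 37.939 (9× faster decay)
As t → ∞, higher modes decay exponentially faster. The n=1 mode dominates: v ~ c₁ sin(πx/2.5604) e^{-λ₁t}.
Decay rate: λ₁ = 2.8π²/2.5604² ≈ 4.215.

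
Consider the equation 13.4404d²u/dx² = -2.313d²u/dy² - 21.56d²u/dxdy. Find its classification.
Rewriting in standard form: 13.4404d²u/dx² + 21.56d²u/dxdy + 2.313d²u/dy² = 0. Hyperbolic. (A = 13.4404, B = 21.56, C = 2.313 gives B² - 4AC = 340.4830192.)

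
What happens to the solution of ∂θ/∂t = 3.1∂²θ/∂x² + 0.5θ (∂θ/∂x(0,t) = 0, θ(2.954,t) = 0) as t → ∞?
θ → 0. Diffusion dominates reaction (r=0.5 < κπ²/(4L²)≈0.88); solution decays.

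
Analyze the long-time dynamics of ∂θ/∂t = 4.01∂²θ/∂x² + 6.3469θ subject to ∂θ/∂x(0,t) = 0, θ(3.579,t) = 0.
Long-time behavior: θ grows unboundedly. Reaction dominates diffusion (r=6.3469 > κπ²/(4L²)≈0.77); solution grows exponentially.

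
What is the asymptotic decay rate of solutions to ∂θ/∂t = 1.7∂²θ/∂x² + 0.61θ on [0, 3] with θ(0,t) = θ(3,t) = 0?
Eigenvalues: λₙ = 1.7n²π²/3² - 0.61.
First three modes:
  n=1: λ₁ = 1.7π²/3² - 0.61 ≈ 1.254
  n=2: λ₂ = 6.8π²/3² - 0.61 ≈ 6.847
  n=3: λ₃ = 15.3π²/3² - 0.61 ≈ 16.168
Since 1.7π²/3² ≈ 1.864 > 0.61, all λₙ > 0.
The n=1 mode decays slowest → dominates as t → ∞.
Asymptotic: θ ~ c₁ sin(πx/3) e^{-λ₁t} with decay rate λ₁ ≈ 1.254.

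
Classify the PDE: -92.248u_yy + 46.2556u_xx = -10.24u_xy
Rewriting in standard form: 46.2556u_xx + 10.24u_xy - 92.248u_yy = 0. A = 46.2556, B = 10.24, C = -92.248. Discriminant B² - 4AC = 17172.8039552. Since 17172.8039552 > 0, hyperbolic.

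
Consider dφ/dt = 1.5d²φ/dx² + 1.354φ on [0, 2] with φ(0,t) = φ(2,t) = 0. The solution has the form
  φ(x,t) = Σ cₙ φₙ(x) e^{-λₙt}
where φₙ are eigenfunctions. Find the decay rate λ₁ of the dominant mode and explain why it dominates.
Eigenvalues: λₙ = 1.5n²π²/2² - 1.354.
First three modes:
  n=1: λ₁ = 1.5π²/2² - 1.354 ≈ 2.347
  n=2: λ₂ = 6π²/2² - 1.354 ≈ 13.45
  n=3: λ₃ = 13.5π²/2² - 1.354 ≈ 31.956
Since 1.5π²/2² ≈ 3.701 > 1.354, all λₙ > 0.
The n=1 mode decays slowest → dominates as t → ∞.
Asymptotic: φ ~ c₁ sin(πx/2) e^{-λ₁t} with decay rate λ₁ ≈ 2.347.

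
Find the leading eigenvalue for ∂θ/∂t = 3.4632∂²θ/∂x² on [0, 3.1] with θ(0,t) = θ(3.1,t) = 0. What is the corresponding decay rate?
Eigenvalues: λₙ = 3.4632n²π²/3.1².
First three modes:
  n=1: λ₁ = 3.4632π²/3.1² ≈ 3.557
  n=2: λ₂ = 13.8528π²/3.1² ≈ 14.227 (4× faster decay)
  n=3: λ₃ = 31.1688π²/3.1² ≈ 32.011 (9× faster decay)
As t → ∞, higher modes decay exponentially faster. The n=1 mode dominates: θ ~ c₁ sin(πx/3.1) e^{-λ₁t}.
Decay rate: λ₁ = 3.4632π²/3.1² ≈ 3.557.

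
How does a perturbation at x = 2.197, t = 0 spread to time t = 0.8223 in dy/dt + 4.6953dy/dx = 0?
At x = 6.05794519. The characteristic carries data from (2.197, 0) to (6.05794519, 0.8223).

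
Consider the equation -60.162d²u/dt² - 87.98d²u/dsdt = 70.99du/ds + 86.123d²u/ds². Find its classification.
Rewriting in standard form: -86.123d²u/ds² - 87.98d²u/dsdt - 60.162d²u/dt² - 70.99du/ds = 0. Elliptic. (A = -86.123, B = -87.98, C = -60.162 gives B² - 4AC = -12984.847304.)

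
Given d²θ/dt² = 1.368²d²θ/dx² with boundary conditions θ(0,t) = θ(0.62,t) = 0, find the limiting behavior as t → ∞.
θ oscillates (no decay). Energy is conserved; the solution oscillates indefinitely as standing waves.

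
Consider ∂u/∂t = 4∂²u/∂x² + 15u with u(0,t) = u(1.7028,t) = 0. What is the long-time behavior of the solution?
As t → ∞, u grows unboundedly. Reaction dominates diffusion (r=15 > κπ²/L²≈13.62); solution grows exponentially.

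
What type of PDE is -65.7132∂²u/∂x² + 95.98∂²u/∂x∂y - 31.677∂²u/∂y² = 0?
With A = -65.7132, B = 95.98, C = -31.677, the discriminant is 885.7722544. This is a hyperbolic PDE.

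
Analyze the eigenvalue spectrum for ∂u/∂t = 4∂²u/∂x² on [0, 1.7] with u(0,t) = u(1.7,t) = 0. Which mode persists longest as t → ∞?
Eigenvalues: λₙ = 4n²π²/1.7².
First three modes:
  n=1: λ₁ = 4π²/1.7² ≈ 13.66
  n=2: λ₂ = 16π²/1.7² ≈ 54.641 (4× faster decay)
  n=3: λ₃ = 36π²/1.7² ≈ 122.943 (9× faster decay)
As t → ∞, higher modes decay exponentially faster. The n=1 mode dominates: u ~ c₁ sin(πx/1.7) e^{-λ₁t}.
Decay rate: λ₁ = 4π²/1.7² ≈ 13.66.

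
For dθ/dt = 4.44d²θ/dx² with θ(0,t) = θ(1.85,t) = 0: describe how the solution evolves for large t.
θ → 0. Heat diffuses out through both boundaries.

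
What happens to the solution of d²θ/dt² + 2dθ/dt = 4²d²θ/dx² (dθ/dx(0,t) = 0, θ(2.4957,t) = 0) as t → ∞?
θ → 0. Damping (γ=2) dissipates energy; oscillations decay exponentially.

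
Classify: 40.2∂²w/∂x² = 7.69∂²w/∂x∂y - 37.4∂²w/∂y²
Rewriting in standard form: 40.2∂²w/∂x² - 7.69∂²w/∂x∂y + 37.4∂²w/∂y² = 0. Elliptic (discriminant = -5954.7839).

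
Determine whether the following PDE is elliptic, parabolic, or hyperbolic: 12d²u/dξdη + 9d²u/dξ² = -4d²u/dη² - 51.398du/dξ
Rewriting in standard form: 9d²u/dξ² + 12d²u/dξdη + 4d²u/dη² + 51.398du/dξ = 0. Coefficients: A = 9, B = 12, C = 4. B² - 4AC = 0, which is zero, so the equation is parabolic.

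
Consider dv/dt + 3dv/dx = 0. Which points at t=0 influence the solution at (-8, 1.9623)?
A single point: x = -13.8869. The characteristic through (-8, 1.9623) is x - 3t = const, so x = -8 - 3·1.9623 = -13.8869.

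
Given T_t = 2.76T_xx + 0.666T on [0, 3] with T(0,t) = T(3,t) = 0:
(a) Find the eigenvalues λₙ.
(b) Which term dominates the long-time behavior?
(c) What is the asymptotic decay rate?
Eigenvalues: λₙ = 2.76n²π²/3² - 0.666.
First three modes:
  n=1: λ₁ = 2.76π²/3² - 0.666 ≈ 2.361
  n=2: λ₂ = 11.04π²/3² - 0.666 ≈ 11.441
  n=3: λ₃ = 24.84π²/3² - 0.666 ≈ 26.574
Since 2.76π²/3² ≈ 3.027 > 0.666, all λₙ > 0.
The n=1 mode decays slowest → dominates as t → ∞.
Asymptotic: T ~ c₁ sin(πx/3) e^{-λ₁t} with decay rate λ₁ ≈ 2.361.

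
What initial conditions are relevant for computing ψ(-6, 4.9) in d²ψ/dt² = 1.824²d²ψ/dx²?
Domain of dependence: [-14.9376, 2.9376]. Signals travel at speed 1.824, so data within |x - -6| ≤ 1.824·4.9 = 8.9376 can reach the point.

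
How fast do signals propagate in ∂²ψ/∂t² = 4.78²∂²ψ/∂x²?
Speed = 4.78. Information travels along characteristics x = x₀ ± 4.78t.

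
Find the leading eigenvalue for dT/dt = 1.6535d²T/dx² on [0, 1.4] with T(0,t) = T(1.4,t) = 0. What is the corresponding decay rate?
Eigenvalues: λₙ = 1.6535n²π²/1.4².
First three modes:
  n=1: λ₁ = 1.6535π²/1.4² ≈ 8.326
  n=2: λ₂ = 6.614π²/1.4² ≈ 33.305 (4× faster decay)
  n=3: λ₃ = 14.8815π²/1.4² ≈ 74.936 (9× faster decay)
As t → ∞, higher modes decay exponentially faster. The n=1 mode dominates: T ~ c₁ sin(πx/1.4) e^{-λ₁t}.
Decay rate: λ₁ = 1.6535π²/1.4² ≈ 8.326.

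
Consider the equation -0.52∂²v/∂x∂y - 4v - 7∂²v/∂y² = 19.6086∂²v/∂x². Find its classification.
Rewriting in standard form: -19.6086∂²v/∂x² - 0.52∂²v/∂x∂y - 7∂²v/∂y² - 4v = 0. Elliptic. (A = -19.6086, B = -0.52, C = -7 gives B² - 4AC = -548.7704.)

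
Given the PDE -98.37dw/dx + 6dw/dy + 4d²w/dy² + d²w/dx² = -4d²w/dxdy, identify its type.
Rewriting in standard form: d²w/dx² + 4d²w/dxdy + 4d²w/dy² - 98.37dw/dx + 6dw/dy = 0. The second-order coefficients are A = 1, B = 4, C = 4. Since B² - 4AC = 0 = 0, this is a parabolic PDE.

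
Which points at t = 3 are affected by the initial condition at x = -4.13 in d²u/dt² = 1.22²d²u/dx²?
Domain of influence: [-7.79, -0.47]. Data at x = -4.13 spreads outward at speed 1.22.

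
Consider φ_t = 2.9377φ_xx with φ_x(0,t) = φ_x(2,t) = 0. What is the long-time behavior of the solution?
As t → ∞, φ → constant (steady state). Heat is conserved (no flux at boundaries); solution approaches the spatial average.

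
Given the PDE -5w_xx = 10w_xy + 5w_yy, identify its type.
Rewriting in standard form: -5w_xx - 10w_xy - 5w_yy = 0. The second-order coefficients are A = -5, B = -10, C = -5. Since B² - 4AC = 0 = 0, this is a parabolic PDE.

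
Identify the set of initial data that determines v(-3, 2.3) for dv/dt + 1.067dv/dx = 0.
A single point: x = -5.4541. The characteristic through (-3, 2.3) is x - 1.067t = const, so x = -3 - 1.067·2.3 = -5.4541.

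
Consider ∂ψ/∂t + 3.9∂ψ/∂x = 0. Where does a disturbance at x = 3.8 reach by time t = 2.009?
At x = 11.6351. The characteristic carries data from (3.8, 0) to (11.6351, 2.009).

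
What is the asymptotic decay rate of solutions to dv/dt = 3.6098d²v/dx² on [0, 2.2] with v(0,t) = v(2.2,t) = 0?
Eigenvalues: λₙ = 3.6098n²π²/2.2².
First three modes:
  n=1: λ₁ = 3.6098π²/2.2² ≈ 7.361
  n=2: λ₂ = 14.4392π²/2.2² ≈ 29.444 (4× faster decay)
  n=3: λ₃ = 32.4882π²/2.2² ≈ 66.249 (9× faster decay)
As t → ∞, higher modes decay exponentially faster. The n=1 mode dominates: v ~ c₁ sin(πx/2.2) e^{-λ₁t}.
Decay rate: λ₁ = 3.6098π²/2.2² ≈ 7.361.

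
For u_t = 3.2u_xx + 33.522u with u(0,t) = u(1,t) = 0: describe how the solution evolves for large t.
u grows unboundedly. Reaction dominates diffusion (r=33.522 > κπ²/L²≈31.58); solution grows exponentially.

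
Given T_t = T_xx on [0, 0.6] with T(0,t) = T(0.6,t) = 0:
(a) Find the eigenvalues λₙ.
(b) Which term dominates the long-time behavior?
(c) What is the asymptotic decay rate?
Eigenvalues: λₙ = n²π²/0.6².
First three modes:
  n=1: λ₁ = π²/0.6² ≈ 27.416
  n=2: λ₂ = 4π²/0.6² ≈ 109.662 (4× faster decay)
  n=3: λ₃ = 9π²/0.6² ≈ 246.74 (9× faster decay)
As t → ∞, higher modes decay exponentially faster. The n=1 mode dominates: T ~ c₁ sin(πx/0.6) e^{-λ₁t}.
Decay rate: λ₁ = π²/0.6² ≈ 27.416.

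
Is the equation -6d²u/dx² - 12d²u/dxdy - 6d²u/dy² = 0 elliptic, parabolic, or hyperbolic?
Computing B² - 4AC with A = -6, B = -12, C = -6: discriminant = 0 (zero). Answer: parabolic.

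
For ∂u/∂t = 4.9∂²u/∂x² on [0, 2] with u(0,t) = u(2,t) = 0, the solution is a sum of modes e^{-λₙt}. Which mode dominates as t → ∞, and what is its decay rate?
Eigenvalues: λₙ = 4.9n²π²/2².
First three modes:
  n=1: λ₁ = 4.9π²/2² ≈ 12.09
  n=2: λ₂ = 19.6π²/2² ≈ 48.361 (4× faster decay)
  n=3: λ₃ = 44.1π²/2² ≈ 108.812 (9× faster decay)
As t → ∞, higher modes decay exponentially faster. The n=1 mode dominates: u ~ c₁ sin(πx/2) e^{-λ₁t}.
Decay rate: λ₁ = 4.9π²/2² ≈ 12.09.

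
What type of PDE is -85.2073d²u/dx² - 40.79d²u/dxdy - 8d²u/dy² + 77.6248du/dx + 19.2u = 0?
With A = -85.2073, B = -40.79, C = -8, the discriminant is -1062.8095. This is an elliptic PDE.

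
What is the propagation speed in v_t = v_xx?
Infinite. The heat equation is parabolic, not hyperbolic, so disturbances propagate instantly.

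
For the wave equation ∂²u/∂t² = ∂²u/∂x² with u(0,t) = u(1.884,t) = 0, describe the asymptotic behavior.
u oscillates (no decay). Energy is conserved; the solution oscillates indefinitely as standing waves.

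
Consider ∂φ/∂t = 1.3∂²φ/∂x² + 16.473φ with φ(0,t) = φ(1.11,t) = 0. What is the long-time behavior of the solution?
As t → ∞, φ grows unboundedly. Reaction dominates diffusion (r=16.473 > κπ²/L²≈10.41); solution grows exponentially.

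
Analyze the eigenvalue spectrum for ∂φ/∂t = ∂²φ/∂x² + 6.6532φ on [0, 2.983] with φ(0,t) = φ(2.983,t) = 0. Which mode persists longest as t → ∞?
Eigenvalues: λₙ = n²π²/2.983² - 6.6532.
First three modes:
  n=1: λ₁ = π²/2.983² - 6.6532 ≈ -5.544
  n=2: λ₂ = 4π²/2.983² - 6.6532 ≈ -2.217
  n=3: λ₃ = 9π²/2.983² - 6.6532 ≈ 3.329
Since π²/2.983² ≈ 1.109 < 6.6532, λ₁ < 0.
The n=1 mode grows fastest (−λₙ is largest for n=1) → dominates.
Asymptotic: φ ~ c₁ sin(πx/2.983) e^{5.544t} (exponential growth at rate −λ₁ ≈ 5.544).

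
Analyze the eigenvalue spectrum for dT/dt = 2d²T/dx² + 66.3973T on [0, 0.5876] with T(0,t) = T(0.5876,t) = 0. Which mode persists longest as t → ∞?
Eigenvalues: λₙ = 2n²π²/0.5876² - 66.3973.
First three modes:
  n=1: λ₁ = 2π²/0.5876² - 66.3973 ≈ -9.228
  n=2: λ₂ = 8π²/0.5876² - 66.3973 ≈ 162.282
  n=3: λ₃ = 18π²/0.5876² - 66.3973 ≈ 448.13
Since 2π²/0.5876² ≈ 57.17 < 66.3973, λ₁ < 0.
The n=1 mode grows fastest (−λₙ is largest for n=1) → dominates.
Asymptotic: T ~ c₁ sin(πx/0.5876) e^{9.228t} (exponential growth at rate −λ₁ ≈ 9.228).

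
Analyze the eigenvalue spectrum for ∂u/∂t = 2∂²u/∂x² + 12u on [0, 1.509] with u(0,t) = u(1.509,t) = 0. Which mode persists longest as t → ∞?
Eigenvalues: λₙ = 2n²π²/1.509² - 12.
First three modes:
  n=1: λ₁ = 2π²/1.509² - 12 ≈ -3.331
  n=2: λ₂ = 8π²/1.509² - 12 ≈ 22.675
  n=3: λ₃ = 18π²/1.509² - 12 ≈ 66.018
Since 2π²/1.509² ≈ 8.669 < 12, λ₁ < 0.
The n=1 mode grows fastest (−λₙ is largest for n=1) → dominates.
Asymptotic: u ~ c₁ sin(πx/1.509) e^{3.331t} (exponential growth at rate −λ₁ ≈ 3.331).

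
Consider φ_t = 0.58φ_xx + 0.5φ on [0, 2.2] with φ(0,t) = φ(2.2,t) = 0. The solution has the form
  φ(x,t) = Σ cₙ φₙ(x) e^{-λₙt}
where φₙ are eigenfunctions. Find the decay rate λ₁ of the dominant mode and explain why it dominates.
Eigenvalues: λₙ = 0.58n²π²/2.2² - 0.5.
First three modes:
  n=1: λ₁ = 0.58π²/2.2² - 0.5 ≈ 0.683
  n=2: λ₂ = 2.32π²/2.2² - 0.5 ≈ 4.231
  n=3: λ₃ = 5.22π²/2.2² - 0.5 ≈ 10.144
Since 0.58π²/2.2² ≈ 1.183 > 0.5, all λₙ > 0.
The n=1 mode decays slowest → dominates as t → ∞.
Asymptotic: φ ~ c₁ sin(πx/2.2) e^{-λ₁t} with decay rate λ₁ ≈ 0.683.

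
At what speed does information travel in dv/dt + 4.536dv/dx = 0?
Speed = 4.536. Information travels along x - 4.536t = const (rightward).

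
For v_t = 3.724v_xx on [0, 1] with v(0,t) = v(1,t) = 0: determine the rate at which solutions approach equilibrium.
Eigenvalues: λₙ = 3.724n²π².
First three modes:
  n=1: λ₁ = 3.724π² ≈ 36.754
  n=2: λ₂ = 14.896π² ≈ 147.018 (4× faster decay)
  n=3: λ₃ = 33.516π² ≈ 330.79 (9× faster decay)
As t → ∞, higher modes decay exponentially faster. The n=1 mode dominates: v ~ c₁ sin(πx) e^{-λ₁t}.
Decay rate: λ₁ = 3.724π² ≈ 36.754.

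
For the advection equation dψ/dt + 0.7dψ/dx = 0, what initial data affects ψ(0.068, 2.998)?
A single point: x = -2.0306. The characteristic through (0.068, 2.998) is x - 0.7t = const, so x = 0.068 - 0.7·2.998 = -2.0306.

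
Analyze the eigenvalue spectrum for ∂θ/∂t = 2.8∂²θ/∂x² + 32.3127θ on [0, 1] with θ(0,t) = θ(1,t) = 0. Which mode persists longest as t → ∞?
Eigenvalues: λₙ = 2.8n²π²/1² - 32.3127.
First three modes:
  n=1: λ₁ = 2.8π² - 32.3127 ≈ -4.678
  n=2: λ₂ = 11.2π² - 32.3127 ≈ 78.227
  n=3: λ₃ = 25.2π² - 32.3127 ≈ 216.401
Since 2.8π² ≈ 27.635 < 32.3127, λ₁ < 0.
The n=1 mode grows fastest (−λₙ is largest for n=1) → dominates.
Asymptotic: θ ~ c₁ sin(πx/1) e^{4.678t} (exponential growth at rate −λ₁ ≈ 4.678).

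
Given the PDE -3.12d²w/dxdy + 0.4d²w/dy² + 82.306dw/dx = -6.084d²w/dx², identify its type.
Rewriting in standard form: 6.084d²w/dx² - 3.12d²w/dxdy + 0.4d²w/dy² + 82.306dw/dx = 0. The second-order coefficients are A = 6.084, B = -3.12, C = 0.4. Since B² - 4AC = 0 = 0, this is a parabolic PDE.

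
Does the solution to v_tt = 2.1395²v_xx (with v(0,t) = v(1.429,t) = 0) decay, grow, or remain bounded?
v oscillates (no decay). Energy is conserved; the solution oscillates indefinitely as standing waves.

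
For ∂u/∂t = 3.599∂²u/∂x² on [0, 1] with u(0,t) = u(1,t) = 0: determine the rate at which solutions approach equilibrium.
Eigenvalues: λₙ = 3.599n²π².
First three modes:
  n=1: λ₁ = 3.599π² ≈ 35.521
  n=2: λ₂ = 14.396π² ≈ 142.083 (4× faster decay)
  n=3: λ₃ = 32.391π² ≈ 319.686 (9× faster decay)
As t → ∞, higher modes decay exponentially faster. The n=1 mode dominates: u ~ c₁ sin(πx) e^{-λ₁t}.
Decay rate: λ₁ = 3.599π² ≈ 35.521.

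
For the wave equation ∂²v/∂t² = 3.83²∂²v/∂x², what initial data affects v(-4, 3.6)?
Domain of dependence: [-17.788, 9.788]. Signals travel at speed 3.83, so data within |x - -4| ≤ 3.83·3.6 = 13.788 can reach the point.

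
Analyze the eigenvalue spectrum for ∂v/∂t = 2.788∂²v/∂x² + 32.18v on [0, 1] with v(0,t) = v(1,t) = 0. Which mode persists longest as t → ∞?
Eigenvalues: λₙ = 2.788n²π²/1² - 32.18.
First three modes:
  n=1: λ₁ = 2.788π² - 32.18 ≈ -4.664
  n=2: λ₂ = 11.152π² - 32.18 ≈ 77.886
  n=3: λ₃ = 25.092π² - 32.18 ≈ 215.468
Since 2.788π² ≈ 27.516 < 32.18, λ₁ < 0.
The n=1 mode grows fastest (−λₙ is largest for n=1) → dominates.
Asymptotic: v ~ c₁ sin(πx/1) e^{4.664t} (exponential growth at rate −λ₁ ≈ 4.664).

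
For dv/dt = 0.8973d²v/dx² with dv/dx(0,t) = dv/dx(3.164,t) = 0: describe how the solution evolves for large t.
v → constant (steady state). Heat is conserved (no flux at boundaries); solution approaches the spatial average.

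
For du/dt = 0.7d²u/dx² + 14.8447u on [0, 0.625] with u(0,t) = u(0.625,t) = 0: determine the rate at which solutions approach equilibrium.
Eigenvalues: λₙ = 0.7n²π²/0.625² - 14.8447.
First three modes:
  n=1: λ₁ = 0.7π²/0.625² - 14.8447 ≈ 2.842
  n=2: λ₂ = 2.8π²/0.625² - 14.8447 ≈ 55.901
  n=3: λ₃ = 6.3π²/0.625² - 14.8447 ≈ 144.332
Since 0.7π²/0.625² ≈ 17.686 > 14.8447, all λₙ > 0.
The n=1 mode decays slowest → dominates as t → ∞.
Asymptotic: u ~ c₁ sin(πx/0.625) e^{-λ₁t} with decay rate λ₁ ≈ 2.842.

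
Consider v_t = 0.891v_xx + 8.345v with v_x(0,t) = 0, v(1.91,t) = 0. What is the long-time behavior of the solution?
As t → ∞, v grows unboundedly. Reaction dominates diffusion (r=8.345 > κπ²/(4L²)≈0.6); solution grows exponentially.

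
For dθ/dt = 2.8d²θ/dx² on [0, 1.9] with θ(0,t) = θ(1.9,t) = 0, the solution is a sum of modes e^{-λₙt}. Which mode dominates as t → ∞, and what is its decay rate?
Eigenvalues: λₙ = 2.8n²π²/1.9².
First three modes:
  n=1: λ₁ = 2.8π²/1.9² ≈ 7.655
  n=2: λ₂ = 11.2π²/1.9² ≈ 30.62 (4× faster decay)
  n=3: λ₃ = 25.2π²/1.9² ≈ 68.896 (9× faster decay)
As t → ∞, higher modes decay exponentially faster. The n=1 mode dominates: θ ~ c₁ sin(πx/1.9) e^{-λ₁t}.
Decay rate: λ₁ = 2.8π²/1.9² ≈ 7.655.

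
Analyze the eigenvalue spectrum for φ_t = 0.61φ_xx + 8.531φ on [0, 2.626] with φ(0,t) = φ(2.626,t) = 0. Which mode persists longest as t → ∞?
Eigenvalues: λₙ = 0.61n²π²/2.626² - 8.531.
First three modes:
  n=1: λ₁ = 0.61π²/2.626² - 8.531 ≈ -7.658
  n=2: λ₂ = 2.44π²/2.626² - 8.531 ≈ -5.039
  n=3: λ₃ = 5.49π²/2.626² - 8.531 ≈ -0.674
Since 0.61π²/2.626² ≈ 0.873 < 8.531, λ₁ < 0.
The n=1 mode grows fastest (−λₙ is largest for n=1) → dominates.
Asymptotic: φ ~ c₁ sin(πx/2.626) e^{7.658t} (exponential growth at rate −λ₁ ≈ 7.658).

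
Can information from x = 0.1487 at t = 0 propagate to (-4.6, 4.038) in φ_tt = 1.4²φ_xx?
Yes. The domain of dependence is [-10.2532, 1.0532], and 0.1487 ∈ [-10.2532, 1.0532].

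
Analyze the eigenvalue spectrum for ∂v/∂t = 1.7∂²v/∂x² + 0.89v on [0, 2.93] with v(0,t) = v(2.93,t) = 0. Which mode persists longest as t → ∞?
Eigenvalues: λₙ = 1.7n²π²/2.93² - 0.89.
First three modes:
  n=1: λ₁ = 1.7π²/2.93² - 0.89 ≈ 1.064
  n=2: λ₂ = 6.8π²/2.93² - 0.89 ≈ 6.928
  n=3: λ₃ = 15.3π²/2.93² - 0.89 ≈ 16.7
Since 1.7π²/2.93² ≈ 1.954 > 0.89, all λₙ > 0.
The n=1 mode decays slowest → dominates as t → ∞.
Asymptotic: v ~ c₁ sin(πx/2.93) e^{-λ₁t} with decay rate λ₁ ≈ 1.064.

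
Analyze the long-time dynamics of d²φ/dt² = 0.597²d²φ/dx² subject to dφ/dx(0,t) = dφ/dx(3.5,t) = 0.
Long-time behavior: φ oscillates about a mean that drifts linearly in t (generically unbounded; no decay). There is no damping, so the nonconstant modes persist as standing waves (energy conserved, no decay). But with Neumann conditions at both ends the constant mode has eigenvalue 0: the spatial mean M(t) of φ satisfies M'' = 0, so M(t) = M(0) + M'(0)·t. Unless the initial velocity has zero mean (∫φ_t(x,0)dx = 0), the solution grows linearly in t (unbounded, though not exponentially); if it does have zero mean, the solution stays bounded and simply oscillates.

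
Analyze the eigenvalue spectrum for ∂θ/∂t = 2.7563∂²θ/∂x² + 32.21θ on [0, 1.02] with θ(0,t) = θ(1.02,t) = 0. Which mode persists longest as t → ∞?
Eigenvalues: λₙ = 2.7563n²π²/1.02² - 32.21.
First three modes:
  n=1: λ₁ = 2.7563π²/1.02² - 32.21 ≈ -6.063
  n=2: λ₂ = 11.0252π²/1.02² - 32.21 ≈ 72.379
  n=3: λ₃ = 24.8067π²/1.02² - 32.21 ≈ 203.115
Since 2.7563π²/1.02² ≈ 26.147 < 32.21, λ₁ < 0.
The n=1 mode grows fastest (−λₙ is largest for n=1) → dominates.
Asymptotic: θ ~ c₁ sin(πx/1.02) e^{6.063t} (exponential growth at rate −λ₁ ≈ 6.063).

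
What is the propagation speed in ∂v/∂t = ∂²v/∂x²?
Infinite. The heat equation is parabolic, not hyperbolic, so disturbances propagate instantly.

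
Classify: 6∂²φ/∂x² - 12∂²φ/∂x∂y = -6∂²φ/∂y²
Rewriting in standard form: 6∂²φ/∂x² - 12∂²φ/∂x∂y + 6∂²φ/∂y² = 0. Parabolic (discriminant = 0).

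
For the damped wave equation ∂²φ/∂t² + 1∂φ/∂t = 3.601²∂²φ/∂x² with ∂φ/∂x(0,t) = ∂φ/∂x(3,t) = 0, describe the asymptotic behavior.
φ → constant (steady state). Damping (γ=1) dissipates the nonconstant modes; with Neumann BCs the spatial average obeys M''+γM'=0 and tends to a finite limit.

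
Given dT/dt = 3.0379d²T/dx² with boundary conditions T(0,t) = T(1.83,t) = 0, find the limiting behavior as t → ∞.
T → 0. Heat diffuses out through both boundaries.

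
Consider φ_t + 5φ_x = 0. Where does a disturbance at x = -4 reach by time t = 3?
At x = 11. The characteristic carries data from (-4, 0) to (11, 3).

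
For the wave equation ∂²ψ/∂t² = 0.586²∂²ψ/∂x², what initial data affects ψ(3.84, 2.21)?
Domain of dependence: [2.54494, 5.13506]. Signals travel at speed 0.586, so data within |x - 3.84| ≤ 0.586·2.21 = 1.29506 can reach the point.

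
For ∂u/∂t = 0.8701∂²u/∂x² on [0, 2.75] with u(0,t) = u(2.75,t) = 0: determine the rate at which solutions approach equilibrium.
Eigenvalues: λₙ = 0.8701n²π²/2.75².
First three modes:
  n=1: λ₁ = 0.8701π²/2.75² ≈ 1.136
  n=2: λ₂ = 3.4804π²/2.75² ≈ 4.542 (4× faster decay)
  n=3: λ₃ = 7.8309π²/2.75² ≈ 10.22 (9× faster decay)
As t → ∞, higher modes decay exponentially faster. The n=1 mode dominates: u ~ c₁ sin(πx/2.75) e^{-λ₁t}.
Decay rate: λ₁ = 0.8701π²/2.75² ≈ 1.136.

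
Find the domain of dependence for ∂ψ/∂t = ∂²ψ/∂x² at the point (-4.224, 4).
The entire real line. The heat equation has infinite propagation speed: any initial disturbance instantly affects all points (though exponentially small far away).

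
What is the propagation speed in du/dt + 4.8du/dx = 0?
Speed = 4.8. Information travels along x - 4.8t = const (rightward).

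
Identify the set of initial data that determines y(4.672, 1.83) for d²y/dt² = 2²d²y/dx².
Domain of dependence: [1.012, 8.332]. Signals travel at speed 2, so data within |x - 4.672| ≤ 2·1.83 = 3.66 can reach the point.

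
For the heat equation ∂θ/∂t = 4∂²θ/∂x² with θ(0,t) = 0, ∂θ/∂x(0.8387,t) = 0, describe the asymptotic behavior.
θ → 0. Heat escapes through the Dirichlet boundary.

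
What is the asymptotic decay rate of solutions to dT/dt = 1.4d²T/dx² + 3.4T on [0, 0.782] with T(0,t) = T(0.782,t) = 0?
Eigenvalues: λₙ = 1.4n²π²/0.782² - 3.4.
First three modes:
  n=1: λ₁ = 1.4π²/0.782² - 3.4 ≈ 19.195
  n=2: λ₂ = 5.6π²/0.782² - 3.4 ≈ 86.98
  n=3: λ₃ = 12.6π²/0.782² - 3.4 ≈ 199.956
Since 1.4π²/0.782² ≈ 22.595 > 3.4, all λₙ > 0.
The n=1 mode decays slowest → dominates as t → ∞.
Asymptotic: T ~ c₁ sin(πx/0.782) e^{-λ₁t} with decay rate λ₁ ≈ 19.195.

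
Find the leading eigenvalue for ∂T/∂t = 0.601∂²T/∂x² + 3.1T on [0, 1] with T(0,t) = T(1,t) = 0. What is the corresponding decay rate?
Eigenvalues: λₙ = 0.601n²π²/1² - 3.1.
First three modes:
  n=1: λ₁ = 0.601π² - 3.1 ≈ 2.832
  n=2: λ₂ = 2.404π² - 3.1 ≈ 20.627
  n=3: λ₃ = 5.409π² - 3.1 ≈ 50.285
Since 0.601π² ≈ 5.932 > 3.1, all λₙ > 0.
The n=1 mode decays slowest → dominates as t → ∞.
Asymptotic: T ~ c₁ sin(πx/1) e^{-λ₁t} with decay rate λ₁ ≈ 2.832.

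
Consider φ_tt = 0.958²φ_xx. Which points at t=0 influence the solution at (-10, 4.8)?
Domain of dependence: [-14.5984, -5.4016]. Signals travel at speed 0.958, so data within |x - -10| ≤ 0.958·4.8 = 4.5984 can reach the point.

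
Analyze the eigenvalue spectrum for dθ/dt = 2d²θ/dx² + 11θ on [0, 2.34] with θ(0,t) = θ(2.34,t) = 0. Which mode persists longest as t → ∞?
Eigenvalues: λₙ = 2n²π²/2.34² - 11.
First three modes:
  n=1: λ₁ = 2π²/2.34² - 11 ≈ -7.395
  n=2: λ₂ = 8π²/2.34² - 11 ≈ 3.42
  n=3: λ₃ = 18π²/2.34² - 11 ≈ 21.444
Since 2π²/2.34² ≈ 3.605 < 11, λ₁ < 0.
The n=1 mode grows fastest (−λₙ is largest for n=1) → dominates.
Asymptotic: θ ~ c₁ sin(πx/2.34) e^{7.395t} (exponential growth at rate −λ₁ ≈ 7.395).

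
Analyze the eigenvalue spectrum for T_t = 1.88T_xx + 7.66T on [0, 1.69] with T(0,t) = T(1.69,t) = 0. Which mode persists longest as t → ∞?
Eigenvalues: λₙ = 1.88n²π²/1.69² - 7.66.
First three modes:
  n=1: λ₁ = 1.88π²/1.69² - 7.66 ≈ -1.163
  n=2: λ₂ = 7.52π²/1.69² - 7.66 ≈ 18.326
  n=3: λ₃ = 16.92π²/1.69² - 7.66 ≈ 50.809
Since 1.88π²/1.69² ≈ 6.497 < 7.66, λ₁ < 0.
The n=1 mode grows fastest (−λₙ is largest for n=1) → dominates.
Asymptotic: T ~ c₁ sin(πx/1.69) e^{1.163t} (exponential growth at rate −λ₁ ≈ 1.163).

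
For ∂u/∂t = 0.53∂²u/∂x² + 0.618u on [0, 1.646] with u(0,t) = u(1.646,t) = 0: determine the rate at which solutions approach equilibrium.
Eigenvalues: λₙ = 0.53n²π²/1.646² - 0.618.
First three modes:
  n=1: λ₁ = 0.53π²/1.646² - 0.618 ≈ 1.313
  n=2: λ₂ = 2.12π²/1.646² - 0.618 ≈ 7.105
  n=3: λ₃ = 4.77π²/1.646² - 0.618 ≈ 16.758
Since 0.53π²/1.646² ≈ 1.931 > 0.618, all λₙ > 0.
The n=1 mode decays slowest → dominates as t → ∞.
Asymptotic: u ~ c₁ sin(πx/1.646) e^{-λ₁t} with decay rate λ₁ ≈ 1.313.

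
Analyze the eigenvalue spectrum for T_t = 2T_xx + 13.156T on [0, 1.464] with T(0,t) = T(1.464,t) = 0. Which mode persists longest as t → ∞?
Eigenvalues: λₙ = 2n²π²/1.464² - 13.156.
First three modes:
  n=1: λ₁ = 2π²/1.464² - 13.156 ≈ -3.946
  n=2: λ₂ = 8π²/1.464² - 13.156 ≈ 23.683
  n=3: λ₃ = 18π²/1.464² - 13.156 ≈ 69.732
Since 2π²/1.464² ≈ 9.21 < 13.156, λ₁ < 0.
The n=1 mode grows fastest (−λₙ is largest for n=1) → dominates.
Asymptotic: T ~ c₁ sin(πx/1.464) e^{3.946t} (exponential growth at rate −λ₁ ≈ 3.946).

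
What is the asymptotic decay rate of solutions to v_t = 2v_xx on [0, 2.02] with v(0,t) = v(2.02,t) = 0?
Eigenvalues: λₙ = 2n²π²/2.02².
First three modes:
  n=1: λ₁ = 2π²/2.02² ≈ 4.838
  n=2: λ₂ = 8π²/2.02² ≈ 19.35 (4× faster decay)
  n=3: λ₃ = 18π²/2.02² ≈ 43.538 (9× faster decay)
As t → ∞, higher modes decay exponentially faster. The n=1 mode dominates: v ~ c₁ sin(πx/2.02) e^{-λ₁t}.
Decay rate: λ₁ = 2π²/2.02² ≈ 4.838.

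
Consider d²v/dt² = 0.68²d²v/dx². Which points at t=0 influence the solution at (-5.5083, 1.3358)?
Domain of dependence: [-6.416644, -4.599956]. Signals travel at speed 0.68, so data within |x - -5.5083| ≤ 0.68·1.3358 = 0.908344 can reach the point.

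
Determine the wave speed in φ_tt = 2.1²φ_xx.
Speed = 2.1. Information travels along characteristics x = x₀ ± 2.1t.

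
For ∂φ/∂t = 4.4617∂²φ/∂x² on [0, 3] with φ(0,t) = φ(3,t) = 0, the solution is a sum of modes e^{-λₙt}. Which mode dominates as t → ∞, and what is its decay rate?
Eigenvalues: λₙ = 4.4617n²π²/3².
First three modes:
  n=1: λ₁ = 4.4617π²/3² ≈ 4.893
  n=2: λ₂ = 17.8468π²/3² ≈ 19.571 (4× faster decay)
  n=3: λ₃ = 40.1553π²/3² ≈ 44.035 (9× faster decay)
As t → ∞, higher modes decay exponentially faster. The n=1 mode dominates: φ ~ c₁ sin(πx/3) e^{-λ₁t}.
Decay rate: λ₁ = 4.4617π²/3² ≈ 4.893.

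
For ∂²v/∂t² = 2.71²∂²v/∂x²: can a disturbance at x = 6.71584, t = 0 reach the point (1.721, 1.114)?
No. The domain of dependence is [-1.29794, 4.73994], and 6.71584 is outside this interval.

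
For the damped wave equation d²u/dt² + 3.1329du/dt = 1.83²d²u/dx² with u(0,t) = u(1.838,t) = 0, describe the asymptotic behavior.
u → 0. Damping (γ=3.1329) dissipates energy; oscillations decay exponentially.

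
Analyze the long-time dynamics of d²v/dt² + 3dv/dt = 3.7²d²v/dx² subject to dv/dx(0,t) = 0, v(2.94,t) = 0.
Long-time behavior: v → 0. Damping (γ=3) dissipates energy; oscillations decay exponentially.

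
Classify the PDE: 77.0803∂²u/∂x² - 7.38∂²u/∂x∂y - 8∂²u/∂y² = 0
A = 77.0803, B = -7.38, C = -8. Discriminant B² - 4AC = 2521.034. Since 2521.034 > 0, hyperbolic.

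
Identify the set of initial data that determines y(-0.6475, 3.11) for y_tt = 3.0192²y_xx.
Domain of dependence: [-10.037212, 8.742212]. Signals travel at speed 3.0192, so data within |x - -0.6475| ≤ 3.0192·3.11 = 9.389712 can reach the point.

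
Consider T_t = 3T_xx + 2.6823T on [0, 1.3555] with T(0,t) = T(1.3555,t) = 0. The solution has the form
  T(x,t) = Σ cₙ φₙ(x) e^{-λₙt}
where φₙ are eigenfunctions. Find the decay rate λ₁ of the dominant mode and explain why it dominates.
Eigenvalues: λₙ = 3n²π²/1.3555² - 2.6823.
First three modes:
  n=1: λ₁ = 3π²/1.3555² - 2.6823 ≈ 13.432
  n=2: λ₂ = 12π²/1.3555² - 2.6823 ≈ 61.776
  n=3: λ₃ = 27π²/1.3555² - 2.6823 ≈ 142.35
Since 3π²/1.3555² ≈ 16.115 > 2.6823, all λₙ > 0.
The n=1 mode decays slowest → dominates as t → ∞.
Asymptotic: T ~ c₁ sin(πx/1.3555) e^{-λ₁t} with decay rate λ₁ ≈ 13.432.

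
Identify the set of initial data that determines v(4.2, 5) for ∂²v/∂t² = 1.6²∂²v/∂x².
Domain of dependence: [-3.8, 12.2]. Signals travel at speed 1.6, so data within |x - 4.2| ≤ 1.6·5 = 8 can reach the point.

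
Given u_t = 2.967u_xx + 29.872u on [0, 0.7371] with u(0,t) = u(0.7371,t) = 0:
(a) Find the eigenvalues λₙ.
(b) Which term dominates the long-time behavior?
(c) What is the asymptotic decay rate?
Eigenvalues: λₙ = 2.967n²π²/0.7371² - 29.872.
First three modes:
  n=1: λ₁ = 2.967π²/0.7371² - 29.872 ≈ 24.025
  n=2: λ₂ = 11.868π²/0.7371² - 29.872 ≈ 185.716
  n=3: λ₃ = 26.703π²/0.7371² - 29.872 ≈ 455.201
Since 2.967π²/0.7371² ≈ 53.897 > 29.872, all λₙ > 0.
The n=1 mode decays slowest → dominates as t → ∞.
Asymptotic: u ~ c₁ sin(πx/0.7371) e^{-λ₁t} with decay rate λ₁ ≈ 24.025.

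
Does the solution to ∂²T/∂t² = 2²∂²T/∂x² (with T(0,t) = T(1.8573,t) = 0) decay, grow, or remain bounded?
T oscillates (no decay). Energy is conserved; the solution oscillates indefinitely as standing waves.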